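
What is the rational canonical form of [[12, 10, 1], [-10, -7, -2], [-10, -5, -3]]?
The invariant factors of A (the non-unit diagonal entries of the Smith normal form of xI - A over ℚ[x]) are (x - 3)(x^2 + x + 4), each dividing the next. The characteristic polynomial is their product, (x - 3)(x^2 + x + 4).

The rational canonical form is the block-diagonal matrix of companion matrices C(f_i):
R = [[0, 0, 12], [1, 0, -1], [0, 1, 2]].

Note the characteristic polynomial does not split into linear factors over ℚ, so A has no Jordan form over ℚ; the rational canonical form exists over any field.

R = [[0, 0, 12], [1, 0, -1], [0, 1, 2]]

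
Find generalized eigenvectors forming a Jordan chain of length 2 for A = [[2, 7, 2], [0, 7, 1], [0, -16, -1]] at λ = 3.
v_1 = [[3, 0, 1]]^T, v_2 = [[-1, 1, -4]]^T

We seek v_1 ∈ ker((A - 3I)^2) \ ker(A - 3I), then set v_{i+1} = (A - 3I) v_i.

One such chain is v_1 = [[3, 0, 1]]^T, v_2 = [[-1, 1, -4]]^T. Check: (A - 3I) v_2 = [[0, 0, 0]]^T = 0.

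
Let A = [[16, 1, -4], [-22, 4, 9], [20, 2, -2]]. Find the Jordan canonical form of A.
J = [[6, 1, 0], [0, 6, 1], [0, 0, 6]]

The characteristic polynomial is det(xI - A) = (x - 6)^3, so the eigenvalues are 6 (algebraic multiplicity 3).

For λ = 6: rank(A - 6I) = 2, rank((A - 6I)^2) = 1, rank((A - 6I)^3) = 0. The eigenspace has dimension 3 - 2 = 1, so there is 1 Jordan block; the rank sequence gives block sizes [3].

Assembling the blocks gives the Jordan form J above.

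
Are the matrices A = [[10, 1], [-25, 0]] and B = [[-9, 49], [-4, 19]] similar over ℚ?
Yes.

Two matrices over a field are similar if and only if they have the same invariant factors.

Both A and B have characteristic polynomial (x - 5)^2 and minimal polynomial (x - 5)^2. Computing further, both have invariant factors (x - 5)^2. Hence A and B are similar.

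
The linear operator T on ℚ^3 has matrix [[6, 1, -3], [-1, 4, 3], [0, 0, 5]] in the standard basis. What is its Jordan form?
J = [[5, 1, 0], [0, 5, 0], [0, 0, 5]]

The characteristic polynomial is det(xI - A) = (x - 5)^3, so the eigenvalues are 5 (algebraic multiplicity 3).

For λ = 5: rank(A - 5I) = 1, rank((A - 5I)^2) = 0. The eigenspace has dimension 3 - 1 = 2, so there are 2 Jordan blocks; the rank sequence gives block sizes [2, 1].

Assembling the blocks gives the Jordan form J above.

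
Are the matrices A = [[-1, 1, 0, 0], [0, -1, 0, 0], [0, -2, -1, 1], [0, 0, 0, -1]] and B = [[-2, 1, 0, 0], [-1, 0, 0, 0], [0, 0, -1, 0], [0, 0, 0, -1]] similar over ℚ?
No.

Both have characteristic polynomial (x + 1)^4 and minimal polynomial (x + 1)^2. But rank(A + I) = 2 for A while rank(B + I) = 1 for B, so the number of Jordan blocks at λ = -1 differs. A and B are not similar.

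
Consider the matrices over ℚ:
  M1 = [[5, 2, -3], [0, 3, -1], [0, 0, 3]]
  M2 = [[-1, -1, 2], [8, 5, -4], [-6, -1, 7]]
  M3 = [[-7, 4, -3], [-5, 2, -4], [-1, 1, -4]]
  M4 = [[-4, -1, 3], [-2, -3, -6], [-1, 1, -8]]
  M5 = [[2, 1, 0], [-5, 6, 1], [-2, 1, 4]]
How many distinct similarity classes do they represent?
4 classes: {M1, M2}, {M3}, {M4}, {M5}

Characteristic polynomials: χ_{M1} = (x - 5)(x - 3)^2, χ_{M2} = (x - 5)(x - 3)^2, χ_{M3} = (x + 3)^3, χ_{M4} = (x + 5)^3, χ_{M5} = (x - 4)^3.

{M1, M2}: invariant factors (x - 5)(x - 3)^2.

{M3}: invariant factors (x + 3)^3.

{M4}: invariant factors x + 5, (x + 5)^2.

{M5}: invariant factors (x - 4)^3.

Matrices are similar if and only if their invariant-factor lists agree; the partition into similarity classes is {M1, M2}, {M3}, {M4}, {M5}.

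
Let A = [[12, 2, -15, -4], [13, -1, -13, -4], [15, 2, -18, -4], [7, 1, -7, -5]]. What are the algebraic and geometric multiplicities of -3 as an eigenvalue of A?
algebraic multiplicity 4, geometric multiplicity 2

The characteristic polynomial is (x + 3)^4, so the factor x + 3 appears with exponent 4: the algebraic multiplicity is 4.

rank(A + 3I) = 2, so the eigenspace has dimension 4 - 2 = 2: the geometric multiplicity is 2.

Since 2 < 4, A is not diagonalizable.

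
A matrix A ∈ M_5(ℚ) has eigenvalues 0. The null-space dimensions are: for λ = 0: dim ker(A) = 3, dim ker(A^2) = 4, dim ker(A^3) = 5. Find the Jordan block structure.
λ = 0: successive nullity increments [3, 1, 1] count blocks of size ≥ k; block sizes are [3, 1, 1].

Jordan blocks: (0, 3), (0, 1), (0, 1)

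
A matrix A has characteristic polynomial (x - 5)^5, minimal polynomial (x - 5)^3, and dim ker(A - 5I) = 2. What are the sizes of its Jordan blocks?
λ = 5: algebraic multiplicity 5 (exponent in χ_A), largest block size 3 (exponent in m_A), 2 blocks (geometric multiplicity). These force block sizes [3, 2].

Jordan blocks: (5, 3), (5, 2)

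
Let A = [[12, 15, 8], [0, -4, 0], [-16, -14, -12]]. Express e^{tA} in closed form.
A has Jordan form J = [[-4, 1, 0], [0, -4, 0], [0, 0, 4]] with A = PJP^{-1}, so e^{tA} = P e^{tJ} P^{-1}.

For a Jordan block J_k(λ), e^{tJ_k(λ)} = e^{λt} · (I + tN + t^2 N^2/2! + ... + t^{k-1} N^{k-1}/(k-1)!) where N is the nilpotent superdiagonal part.

Assembling the blocks and conjugating back gives the entries of e^{tA} as shown above.

e^{tA} = [[(2*e^{8*t} - 1)*e^{-4*t}, (-t + 2*e^{8*t} - 2)*e^{-4*t}, 2*sinh(4*t)], [0, e^{-4*t}, 0], [-4*sinh(4*t), 2*(t - e^{8*t} + 1)*e^{-4*t}, (2 - e^{8*t})*e^{-4*t}]]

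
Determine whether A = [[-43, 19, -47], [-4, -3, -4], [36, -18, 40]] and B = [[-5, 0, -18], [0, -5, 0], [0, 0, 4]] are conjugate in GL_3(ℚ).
No.

Both have characteristic polynomial (x - 4)(x + 5)^2, but the minimal polynomial of A is (x - 4)(x + 5)^2 while the minimal polynomial of B is (x - 4)(x + 5). The minimal polynomial is a similarity invariant, so A and B are not similar.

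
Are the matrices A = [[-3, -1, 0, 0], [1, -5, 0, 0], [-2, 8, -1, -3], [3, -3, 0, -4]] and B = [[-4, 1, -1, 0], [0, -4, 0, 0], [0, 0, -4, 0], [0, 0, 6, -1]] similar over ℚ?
Two matrices over a field are similar if and only if they have the same invariant factors.

Both A and B have characteristic polynomial (x + 1)(x + 4)^3 and minimal polynomial (x + 1)(x + 4)^2. Computing further, both have invariant factors x + 4, (x + 1)(x + 4)^2. Hence A and B are similar.

Yes.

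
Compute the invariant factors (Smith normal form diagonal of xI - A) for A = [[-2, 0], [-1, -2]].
(x + 2)^2

The Jordan structure of A has elementary divisors (x + 2)^2. Arranging the block sizes at each eigenvalue in decreasing order and taking row products gives the invariant factors.

Invariant factors (smallest first, each dividing the next): (x + 2)^2.

Check: the last factor (x + 2)^2 is the minimal polynomial, and the product (x + 2)^2 is the characteristic polynomial.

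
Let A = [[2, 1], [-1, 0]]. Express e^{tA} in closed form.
e^{tA} = [[(t + 1)*e^{t}, t*e^{t}], [-t*e^{t}, (1 - t)*e^{t}]]

A has Jordan form J = [[1, 1], [0, 1]] with A = PJP^{-1}, so e^{tA} = P e^{tJ} P^{-1}.

For a Jordan block J_k(λ), e^{tJ_k(λ)} = e^{λt} · (I + tN + t^2 N^2/2! + ... + t^{k-1} N^{k-1}/(k-1)!) where N is the nilpotent superdiagonal part.

Assembling the blocks and conjugating back gives the entries of e^{tA} as shown above.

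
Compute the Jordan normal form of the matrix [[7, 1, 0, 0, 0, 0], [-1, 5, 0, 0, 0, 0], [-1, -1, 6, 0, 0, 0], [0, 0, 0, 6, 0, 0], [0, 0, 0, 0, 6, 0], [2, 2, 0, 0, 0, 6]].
J = [[6, 1, 0, 0, 0, 0], [0, 6, 0, 0, 0, 0], [0, 0, 6, 0, 0, 0], [0, 0, 0, 6, 0, 0], [0, 0, 0, 0, 6, 0], [0, 0, 0, 0, 0, 6]]

The characteristic polynomial is det(xI - A) = (x - 6)^6, so the eigenvalues are 6 (algebraic multiplicity 6).

For λ = 6: rank(A - 6I) = 1, rank((A - 6I)^2) = 0. The eigenspace has dimension 6 - 1 = 5, so there are 5 Jordan blocks; the rank sequence gives block sizes [2, 1, 1, 1, 1].

Assembling the blocks gives the Jordan form J above.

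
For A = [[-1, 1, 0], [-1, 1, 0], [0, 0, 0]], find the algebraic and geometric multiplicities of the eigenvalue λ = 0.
The characteristic polynomial is x^3, so the factor x appears with exponent 3: the algebraic multiplicity is 3.

rank(A) = 1, so the eigenspace has dimension 3 - 1 = 2: the geometric multiplicity is 2.

Since 2 < 3, A is not diagonalizable.

algebraic multiplicity 3, geometric multiplicity 2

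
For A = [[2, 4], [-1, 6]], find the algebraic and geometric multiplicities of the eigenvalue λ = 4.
algebraic multiplicity 2, geometric multiplicity 1

The characteristic polynomial is (x - 4)^2, so the factor x - 4 appears with exponent 2: the algebraic multiplicity is 2.

rank(A - 4I) = 1, so the eigenspace has dimension 2 - 1 = 1: the geometric multiplicity is 1.

Since 1 < 2, A is not diagonalizable.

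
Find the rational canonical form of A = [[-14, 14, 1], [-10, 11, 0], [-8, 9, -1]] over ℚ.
The invariant factors of A (the non-unit diagonal entries of the Smith normal form of xI - A over ℚ[x]) are (x + 4)(x^2 - 3), each dividing the next. The characteristic polynomial is their product, (x + 4)(x^2 - 3).

The rational canonical form is the block-diagonal matrix of companion matrices C(f_i):
R = [[0, 0, 12], [1, 0, 3], [0, 1, -4]].

Note the characteristic polynomial does not split into linear factors over ℚ, so A has no Jordan form over ℚ; the rational canonical form exists over any field.

R = [[0, 0, 12], [1, 0, 3], [0, 1, -4]]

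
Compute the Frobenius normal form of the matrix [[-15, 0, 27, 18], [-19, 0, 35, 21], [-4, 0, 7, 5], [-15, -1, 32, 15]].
R = [[0, 0, 0, 3], [1, 0, 0, 5], [0, 1, 0, -14], [0, 0, 1, 7]]

The invariant factors of A (the non-unit diagonal entries of the Smith normal form of xI - A over ℚ[x]) are (x - 3)(x - 1)(x^2 - 3x - 1), each dividing the next. The characteristic polynomial is their product, (x - 3)(x - 1)(x^2 - 3x - 1).

The rational canonical form is the block-diagonal matrix of companion matrices C(f_i):
R = [[0, 0, 0, 3], [1, 0, 0, 5], [0, 1, 0, -14], [0, 0, 1, 7]].

Note the characteristic polynomial does not split into linear factors over ℚ, so A has no Jordan form over ℚ; the rational canonical form exists over any field.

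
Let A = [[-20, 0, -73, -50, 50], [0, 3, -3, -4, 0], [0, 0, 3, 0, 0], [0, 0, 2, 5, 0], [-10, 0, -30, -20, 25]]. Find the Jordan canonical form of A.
J = [[0, 0, 0, 0, 0], [0, 3, 1, 0, 0], [0, 0, 3, 0, 0], [0, 0, 0, 5, 0], [0, 0, 0, 0, 5]]

The characteristic polynomial is det(xI - A) = x(x - 5)^2(x - 3)^2, so the eigenvalues are 0 (algebraic multiplicity 1), 3 (algebraic multiplicity 2), 5 (algebraic multiplicity 2).

For λ = 0: algebraic multiplicity 1 gives one 1×1 block.

For λ = 3: rank(A - 3I) = 4, rank((A - 3I)^2) = 3. The eigenspace has dimension 5 - 4 = 1, so there is 1 Jordan block; the rank sequence gives block sizes [2].

For λ = 5: rank(A - 5I) = 3. The eigenspace has dimension 5 - 3 = 2, so there are 2 Jordan blocks; the rank sequence gives block sizes [1, 1].

Assembling the blocks gives the Jordan form J above.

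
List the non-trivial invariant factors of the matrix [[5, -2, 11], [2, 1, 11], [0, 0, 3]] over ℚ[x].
x - 3, (x - 3)^2

The Jordan structure of A has elementary divisors (x - 3)^2, (x - 3). Arranging the block sizes at each eigenvalue in decreasing order and taking row products gives the invariant factors.

Invariant factors (smallest first, each dividing the next): x - 3, (x - 3)^2.

Check: the last factor (x - 3)^2 is the minimal polynomial, and the product (x - 3)^3 is the characteristic polynomial.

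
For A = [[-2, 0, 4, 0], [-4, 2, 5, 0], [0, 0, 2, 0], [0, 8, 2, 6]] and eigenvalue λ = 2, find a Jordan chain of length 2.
v_1 = [[1, 0, 1, -1]]^T, v_2 = [[0, 1, 0, -2]]^T

We seek v_1 ∈ ker((A - 2I)^2) \ ker(A - 2I), then set v_{i+1} = (A - 2I) v_i.

One such chain is v_1 = [[1, 0, 1, -1]]^T, v_2 = [[0, 1, 0, -2]]^T. Check: (A - 2I) v_2 = [[0, 0, 0, 0]]^T = 0.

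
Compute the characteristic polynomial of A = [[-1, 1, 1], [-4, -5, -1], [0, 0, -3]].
xI - A = [[x + 1, -1, -1], [4, x + 5, 1], [0, 0, x + 3]].

Expanding det(xI - A) along the first row:
det(xI - A) = + (x + 1)·det([[x + 5, 1], [0, x + 3]]) - (-1)·det([[4, 1], [0, x + 3]]) + (-1)·det([[4, x + 5], [0, 0]]).

Evaluating gives χ_A(x) = x^3 + 9x^2 + 27x + 27 = (x + 3)^3.

χ_A(x) = (x + 3)^3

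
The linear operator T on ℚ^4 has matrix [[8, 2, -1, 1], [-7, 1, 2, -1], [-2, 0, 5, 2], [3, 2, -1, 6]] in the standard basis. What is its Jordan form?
J = [[5, 1, 0, 0], [0, 5, 0, 0], [0, 0, 5, 1], [0, 0, 0, 5]]

The characteristic polynomial is det(xI - A) = (x - 5)^4, so the eigenvalues are 5 (algebraic multiplicity 4).

For λ = 5: rank(A - 5I) = 2, rank((A - 5I)^2) = 0. The eigenspace has dimension 4 - 2 = 2, so there are 2 Jordan blocks; the rank sequence gives block sizes [2, 2].

Assembling the blocks gives the Jordan form J above.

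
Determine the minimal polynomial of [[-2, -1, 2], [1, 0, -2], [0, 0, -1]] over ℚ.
m_A(x) = (x + 1)^2

The characteristic polynomial factors as (x + 1)^3. The minimal polynomial is ∏(x - λ)^{k_λ} where k_λ is the size of the largest Jordan block at λ.

For λ = -1: rank(A + I) = 1, and the largest Jordan block has size 2 (the smallest k with rank((A + I)^k) = rank((A + I)^(k+1))).

So m_A(x) = (x + 1)^2.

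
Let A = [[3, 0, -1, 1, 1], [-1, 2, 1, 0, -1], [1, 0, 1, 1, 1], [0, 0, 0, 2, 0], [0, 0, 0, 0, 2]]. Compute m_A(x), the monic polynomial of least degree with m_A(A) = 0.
The characteristic polynomial factors as (x - 2)^5. The minimal polynomial is ∏(x - λ)^{k_λ} where k_λ is the size of the largest Jordan block at λ.

For λ = 2: rank(A - 2I) = 2, and the largest Jordan block has size 2 (the smallest k with rank((A - 2I)^k) = rank((A - 2I)^(k+1))).

So m_A(x) = (x - 2)^2.

m_A(x) = (x - 2)^2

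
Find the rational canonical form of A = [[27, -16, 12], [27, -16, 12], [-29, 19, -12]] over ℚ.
The invariant factors of A (the non-unit diagonal entries of the Smith normal form of xI - A over ℚ[x]) are x(x - 3)(x + 4), each dividing the next. The characteristic polynomial is their product, x(x - 3)(x + 4).

The rational canonical form is the block-diagonal matrix of companion matrices C(f_i):
R = [[0, 0, 0], [1, 0, 12], [0, 1, -1]].

R = [[0, 0, 0], [1, 0, 12], [0, 1, -1]]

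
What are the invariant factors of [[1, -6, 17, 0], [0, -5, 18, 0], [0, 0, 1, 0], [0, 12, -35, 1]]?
The Jordan structure of A has elementary divisors (x + 5), (x - 1)^2, (x - 1). Arranging the block sizes at each eigenvalue in decreasing order and taking row products gives the invariant factors.

Invariant factors (smallest first, each dividing the next): x - 1, (x - 1)^2(x + 5).

Check: the last factor (x - 1)^2(x + 5) is the minimal polynomial, and the product (x - 1)^3(x + 5) is the characteristic polynomial.

x - 1, (x - 1)^2(x + 5)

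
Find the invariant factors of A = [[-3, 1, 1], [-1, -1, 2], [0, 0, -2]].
(x + 2)^3

The Jordan structure of A has elementary divisors (x + 2)^3. Arranging the block sizes at each eigenvalue in decreasing order and taking row products gives the invariant factors.

Invariant factors (smallest first, each dividing the next): (x + 2)^3.

Check: the last factor (x + 2)^3 is the minimal polynomial, and the product (x + 2)^3 is the characteristic polynomial.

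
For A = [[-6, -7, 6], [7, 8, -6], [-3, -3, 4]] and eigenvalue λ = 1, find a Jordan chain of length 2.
v_1 = [[0, 1, 1]]^T, v_2 = [[-1, 1, 0]]^T

We seek v_1 ∈ ker((A - I)^2) \ ker(A - I), then set v_{i+1} = (A - I) v_i.

One such chain is v_1 = [[0, 1, 1]]^T, v_2 = [[-1, 1, 0]]^T. Check: (A - I) v_2 = [[0, 0, 0]]^T = 0.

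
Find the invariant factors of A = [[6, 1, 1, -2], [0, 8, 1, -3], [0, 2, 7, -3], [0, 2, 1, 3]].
The Jordan structure of A has elementary divisors (x - 6)^2, (x - 6)^2. Arranging the block sizes at each eigenvalue in decreasing order and taking row products gives the invariant factors.

Invariant factors (smallest first, each dividing the next): (x - 6)^2, (x - 6)^2.

Check: the last factor (x - 6)^2 is the minimal polynomial, and the product (x - 6)^4 is the characteristic polynomial.

(x - 6)^2, (x - 6)^2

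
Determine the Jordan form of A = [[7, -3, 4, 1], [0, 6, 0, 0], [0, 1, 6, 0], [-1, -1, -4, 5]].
J = [[6, 1, 0, 0], [0, 6, 0, 0], [0, 0, 6, 1], [0, 0, 0, 6]]

The characteristic polynomial is det(xI - A) = (x - 6)^4, so the eigenvalues are 6 (algebraic multiplicity 4).

For λ = 6: rank(A - 6I) = 2, rank((A - 6I)^2) = 0. The eigenspace has dimension 4 - 2 = 2, so there are 2 Jordan blocks; the rank sequence gives block sizes [2, 2].

Assembling the blocks gives the Jordan form J above.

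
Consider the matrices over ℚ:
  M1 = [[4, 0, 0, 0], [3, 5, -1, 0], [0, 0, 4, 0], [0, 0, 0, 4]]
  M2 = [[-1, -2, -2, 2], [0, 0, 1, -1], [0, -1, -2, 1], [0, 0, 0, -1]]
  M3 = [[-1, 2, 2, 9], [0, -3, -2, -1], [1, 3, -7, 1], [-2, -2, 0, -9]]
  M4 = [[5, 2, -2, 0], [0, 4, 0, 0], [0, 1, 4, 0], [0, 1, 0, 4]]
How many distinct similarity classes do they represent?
4 classes: {M1}, {M2}, {M3}, {M4}

Characteristic polynomials: χ_{M1} = (x - 5)(x - 4)^3, χ_{M2} = (x + 1)^4, χ_{M3} = (x + 5)^4, χ_{M4} = (x - 5)(x - 4)^3.

{M1}: invariant factors x - 4, x - 4, (x - 5)(x - 4).

{M2}: invariant factors x + 1, x + 1, (x + 1)^2.

{M3}: invariant factors (x + 5)^2, (x + 5)^2.

{M4}: invariant factors x - 4, (x - 5)(x - 4)^2.

Matrices are similar if and only if their invariant-factor lists agree; the partition into similarity classes is {M1}, {M2}, {M3}, {M4}.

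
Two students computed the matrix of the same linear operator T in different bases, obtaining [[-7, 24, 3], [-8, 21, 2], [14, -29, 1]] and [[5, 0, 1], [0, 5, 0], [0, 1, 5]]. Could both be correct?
Yes.

Two matrices over a field are similar if and only if they have the same invariant factors.

Both A and B have characteristic polynomial (x - 5)^3 and minimal polynomial (x - 5)^3. Computing further, both have invariant factors (x - 5)^3. Hence A and B are similar.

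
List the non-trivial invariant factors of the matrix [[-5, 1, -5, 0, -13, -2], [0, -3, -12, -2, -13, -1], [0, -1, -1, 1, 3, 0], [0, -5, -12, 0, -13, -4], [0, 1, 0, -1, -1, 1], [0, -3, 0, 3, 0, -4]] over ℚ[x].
The Jordan structure of A has elementary divisors (x + 5)^2, (x + 1)^2, (x + 1)^2. Arranging the block sizes at each eigenvalue in decreasing order and taking row products gives the invariant factors.

Invariant factors (smallest first, each dividing the next): (x + 1)^2, (x + 1)^2(x + 5)^2.

Check: the last factor (x + 1)^2(x + 5)^2 is the minimal polynomial, and the product (x + 1)^4(x + 5)^2 is the characteristic polynomial.

(x + 1)^2, (x + 1)^2(x + 5)^2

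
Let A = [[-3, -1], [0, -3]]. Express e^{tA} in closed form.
e^{tA} = [[e^{-3*t}, -t*e^{-3*t}], [0, e^{-3*t}]]

A has Jordan form J = [[-3, 1], [0, -3]] with A = PJP^{-1}, so e^{tA} = P e^{tJ} P^{-1}.

For a Jordan block J_k(λ), e^{tJ_k(λ)} = e^{λt} · (I + tN + t^2 N^2/2! + ... + t^{k-1} N^{k-1}/(k-1)!) where N is the nilpotent superdiagonal part.

Assembling the blocks and conjugating back gives the entries of e^{tA} as shown above.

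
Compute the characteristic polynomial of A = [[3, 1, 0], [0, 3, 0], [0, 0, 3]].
χ_A(x) = (x - 3)^3

xI - A = [[x - 3, -1, 0], [0, x - 3, 0], [0, 0, x - 3]].

Expanding det(xI - A) along the first row:
det(xI - A) = + (x - 3)·det([[x - 3, 0], [0, x - 3]]) - (-1)·det([[0, 0], [0, x - 3]]) + (0)·det([[0, x - 3], [0, 0]]).

Evaluating gives χ_A(x) = x^3 - 9x^2 + 27x - 27 = (x - 3)^3.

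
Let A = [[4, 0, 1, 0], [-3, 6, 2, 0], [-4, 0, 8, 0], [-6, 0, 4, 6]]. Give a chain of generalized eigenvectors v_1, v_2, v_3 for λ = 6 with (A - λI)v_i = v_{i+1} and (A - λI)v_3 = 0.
We seek v_1 ∈ ker((A - 6I)^3) \ ker((A - 6I)^2), then set v_{i+1} = (A - 6I) v_i.

One such chain is v_1 = [[-1, -1, -1, -2]]^T, v_2 = [[1, 1, 2, 2]]^T, v_3 = [[0, 1, 0, 2]]^T. Check: (A - 6I) v_3 = [[0, 0, 0, 0]]^T = 0.

v_1 = [[-1, -1, -1, -2]]^T, v_2 = [[1, 1, 2, 2]]^T, v_3 = [[0, 1, 0, 2]]^T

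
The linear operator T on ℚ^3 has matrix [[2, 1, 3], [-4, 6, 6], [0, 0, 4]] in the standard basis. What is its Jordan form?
The characteristic polynomial is det(xI - A) = (x - 4)^3, so the eigenvalues are 4 (algebraic multiplicity 3).

For λ = 4: rank(A - 4I) = 1, rank((A - 4I)^2) = 0. The eigenspace has dimension 3 - 1 = 2, so there are 2 Jordan blocks; the rank sequence gives block sizes [2, 1].

Assembling the blocks gives the Jordan form J above.

J = [[4, 1, 0], [0, 4, 0], [0, 0, 4]]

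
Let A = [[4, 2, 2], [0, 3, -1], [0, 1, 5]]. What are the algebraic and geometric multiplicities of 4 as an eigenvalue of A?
algebraic multiplicity 3, geometric multiplicity 2

The characteristic polynomial is (x - 4)^3, so the factor x - 4 appears with exponent 3: the algebraic multiplicity is 3.

rank(A - 4I) = 1, so the eigenspace has dimension 3 - 1 = 2: the geometric multiplicity is 2.

Since 2 < 3, A is not diagonalizable.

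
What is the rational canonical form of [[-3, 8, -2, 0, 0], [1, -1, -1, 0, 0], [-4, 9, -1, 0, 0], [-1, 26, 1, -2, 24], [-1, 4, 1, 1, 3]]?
The invariant factors of A (the non-unit diagonal entries of the Smith normal form of xI - A over ℚ[x]) are x + 5, x^2(x - 6)(x + 5), each dividing the next. The characteristic polynomial is their product, x^2(x - 6)(x + 5)^2.

The rational canonical form is the block-diagonal matrix of companion matrices C(f_i):
R = [[-5, 0, 0, 0, 0], [0, 0, 0, 0, 0], [0, 1, 0, 0, 0], [0, 0, 1, 0, 30], [0, 0, 0, 1, 1]].

R = [[-5, 0, 0, 0, 0], [0, 0, 0, 0, 0], [0, 1, 0, 0, 0], [0, 0, 1, 0, 30], [0, 0, 0, 1, 1]]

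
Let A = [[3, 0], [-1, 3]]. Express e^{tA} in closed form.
e^{tA} = [[e^{3*t}, 0], [-t*e^{3*t}, e^{3*t}]]

A has Jordan form J = [[3, 1], [0, 3]] with A = PJP^{-1}, so e^{tA} = P e^{tJ} P^{-1}.

For a Jordan block J_k(λ), e^{tJ_k(λ)} = e^{λt} · (I + tN + t^2 N^2/2! + ... + t^{k-1} N^{k-1}/(k-1)!) where N is the nilpotent superdiagonal part.

Assembling the blocks and conjugating back gives the entries of e^{tA} as shown above.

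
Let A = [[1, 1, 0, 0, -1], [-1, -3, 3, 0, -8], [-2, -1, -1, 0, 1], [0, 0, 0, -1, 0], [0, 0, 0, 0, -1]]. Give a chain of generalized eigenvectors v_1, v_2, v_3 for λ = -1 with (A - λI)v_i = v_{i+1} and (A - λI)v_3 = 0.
v_1 = [[2, -2, 5, 0, 2]]^T, v_2 = [[0, 1, 0, 0, 0]]^T, v_3 = [[1, -2, -1, 0, 0]]^T

We seek v_1 ∈ ker((A + I)^3) \ ker((A + I)^2), then set v_{i+1} = (A + I) v_i.

One such chain is v_1 = [[2, -2, 5, 0, 2]]^T, v_2 = [[0, 1, 0, 0, 0]]^T, v_3 = [[1, -2, -1, 0, 0]]^T. Check: (A + I) v_3 = [[0, 0, 0, 0, 0]]^T = 0.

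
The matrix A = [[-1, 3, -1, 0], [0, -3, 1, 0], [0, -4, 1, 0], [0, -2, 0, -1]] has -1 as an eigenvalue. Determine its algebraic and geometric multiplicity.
algebraic multiplicity 4, geometric multiplicity 2

The characteristic polynomial is (x + 1)^4, so the factor x + 1 appears with exponent 4: the algebraic multiplicity is 4.

rank(A + I) = 2, so the eigenspace has dimension 4 - 2 = 2: the geometric multiplicity is 2.

Since 2 < 4, A is not diagonalizable.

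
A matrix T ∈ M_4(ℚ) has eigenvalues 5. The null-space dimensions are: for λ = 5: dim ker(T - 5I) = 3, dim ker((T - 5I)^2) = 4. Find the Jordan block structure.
λ = 5: successive nullity increments [3, 1] count blocks of size ≥ k; block sizes are [2, 1, 1].

Jordan blocks: (5, 2), (5, 1), (5, 1)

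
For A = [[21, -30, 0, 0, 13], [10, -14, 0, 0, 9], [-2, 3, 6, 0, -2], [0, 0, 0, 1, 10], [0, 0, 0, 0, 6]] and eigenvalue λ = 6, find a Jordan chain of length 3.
We seek v_1 ∈ ker((A - 6I)^3) \ ker((A - 6I)^2), then set v_{i+1} = (A - 6I) v_i.

One such chain is v_1 = [[-1, 0, 0, 2, 1]]^T, v_2 = [[-2, -1, 0, 0, 0]]^T, v_3 = [[0, 0, 1, 0, 0]]^T. Check: (A - 6I) v_3 = [[0, 0, 0, 0, 0]]^T = 0.

v_1 = [[-1, 0, 0, 2, 1]]^T, v_2 = [[-2, -1, 0, 0, 0]]^T, v_3 = [[0, 0, 1, 0, 0]]^T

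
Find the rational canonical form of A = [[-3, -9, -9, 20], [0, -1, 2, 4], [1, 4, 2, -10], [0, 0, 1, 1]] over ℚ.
The invariant factors of A (the non-unit diagonal entries of the Smith normal form of xI - A over ℚ[x]) are (x + 1)(x^3 + 4x + 1), each dividing the next. The characteristic polynomial is their product, (x + 1)(x^3 + 4x + 1).

The rational canonical form is the block-diagonal matrix of companion matrices C(f_i):
R = [[0, 0, 0, -1], [1, 0, 0, -5], [0, 1, 0, -4], [0, 0, 1, -1]].

Note the characteristic polynomial does not split into linear factors over ℚ, so A has no Jordan form over ℚ; the rational canonical form exists over any field.

R = [[0, 0, 0, -1], [1, 0, 0, -5], [0, 1, 0, -4], [0, 0, 1, -1]]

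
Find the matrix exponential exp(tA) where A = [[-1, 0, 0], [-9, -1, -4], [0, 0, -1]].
e^{tA} = [[e^{-t}, 0, 0], [-9*t*e^{-t}, e^{-t}, -4*t*e^{-t}], [0, 0, e^{-t}]]

A has Jordan form J = [[-1, 1, 0], [0, -1, 0], [0, 0, -1]] with A = PJP^{-1}, so e^{tA} = P e^{tJ} P^{-1}.

For a Jordan block J_k(λ), e^{tJ_k(λ)} = e^{λt} · (I + tN + t^2 N^2/2! + ... + t^{k-1} N^{k-1}/(k-1)!) where N is the nilpotent superdiagonal part.

Assembling the blocks and conjugating back gives the entries of e^{tA} as shown above.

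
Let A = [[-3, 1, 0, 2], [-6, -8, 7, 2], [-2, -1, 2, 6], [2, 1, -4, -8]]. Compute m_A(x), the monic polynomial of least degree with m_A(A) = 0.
The characteristic polynomial factors as (x + 2)(x + 5)^3. The minimal polynomial is ∏(x - λ)^{k_λ} where k_λ is the size of the largest Jordan block at λ.

For λ = -5: rank(A + 5I) = 3, and the largest Jordan block has size 3 (the smallest k with rank((A + 5I)^k) = rank((A + 5I)^(k+1))).
For λ = -2: rank(A + 2I) = 3, and the largest Jordan block has size 1 (the smallest k with rank((A + 2I)^k) = rank((A + 2I)^(k+1))).

So m_A(x) = (x + 2)(x + 5)^3.

m_A(x) = (x + 2)(x + 5)^3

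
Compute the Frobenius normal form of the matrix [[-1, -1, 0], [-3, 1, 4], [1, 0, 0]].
R = [[0, 0, -4], [1, 0, 4], [0, 1, 0]]

The invariant factors of A (the non-unit diagonal entries of the Smith normal form of xI - A over ℚ[x]) are x^3 - 4x + 4, each dividing the next. The characteristic polynomial is their product, x^3 - 4x + 4.

The rational canonical form is the block-diagonal matrix of companion matrices C(f_i):
R = [[0, 0, -4], [1, 0, 4], [0, 1, 0]].

Note the characteristic polynomial does not split into linear factors over ℚ, so A has no Jordan form over ℚ; the rational canonical form exists over any field.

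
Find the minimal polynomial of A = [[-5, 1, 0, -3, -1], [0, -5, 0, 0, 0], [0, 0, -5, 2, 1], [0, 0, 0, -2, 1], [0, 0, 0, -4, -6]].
m_A(x) = (x + 4)^2(x + 5)^2

The characteristic polynomial factors as (x + 4)^2(x + 5)^3. The minimal polynomial is ∏(x - λ)^{k_λ} where k_λ is the size of the largest Jordan block at λ.

For λ = -5: rank(A + 5I) = 3, and the largest Jordan block has size 2 (the smallest k with rank((A + 5I)^k) = rank((A + 5I)^(k+1))).
For λ = -4: rank(A + 4I) = 4, and the largest Jordan block has size 2 (the smallest k with rank((A + 4I)^k) = rank((A + 4I)^(k+1))).

So m_A(x) = (x + 4)^2(x + 5)^2.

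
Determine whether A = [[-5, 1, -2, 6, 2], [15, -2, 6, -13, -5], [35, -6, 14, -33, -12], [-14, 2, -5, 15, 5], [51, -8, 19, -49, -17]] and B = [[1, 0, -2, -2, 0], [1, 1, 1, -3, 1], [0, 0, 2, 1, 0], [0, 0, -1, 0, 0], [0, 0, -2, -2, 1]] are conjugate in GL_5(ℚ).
Both have characteristic polynomial (x - 1)^5, but the minimal polynomial of A is (x - 1)^3 while the minimal polynomial of B is (x - 1)^2. The minimal polynomial is a similarity invariant, so A and B are not similar.

No.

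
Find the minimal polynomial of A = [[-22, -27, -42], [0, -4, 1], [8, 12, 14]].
The characteristic polynomial factors as (x + 4)^3. The minimal polynomial is ∏(x - λ)^{k_λ} where k_λ is the size of the largest Jordan block at λ.

For λ = -4: rank(A + 4I) = 2, and the largest Jordan block has size 3 (the smallest k with rank((A + 4I)^k) = rank((A + 4I)^(k+1))).

So m_A(x) = (x + 4)^3.

m_A(x) = (x + 4)^3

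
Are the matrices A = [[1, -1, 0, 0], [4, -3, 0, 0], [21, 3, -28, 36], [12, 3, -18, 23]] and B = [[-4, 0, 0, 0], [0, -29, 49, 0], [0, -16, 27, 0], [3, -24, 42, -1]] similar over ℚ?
Yes.

Two matrices over a field are similar if and only if they have the same invariant factors.

Both A and B have characteristic polynomial (x + 1)^3(x + 4) and minimal polynomial (x + 1)^2(x + 4). Computing further, both have invariant factors x + 1, (x + 1)^2(x + 4). Hence A and B are similar.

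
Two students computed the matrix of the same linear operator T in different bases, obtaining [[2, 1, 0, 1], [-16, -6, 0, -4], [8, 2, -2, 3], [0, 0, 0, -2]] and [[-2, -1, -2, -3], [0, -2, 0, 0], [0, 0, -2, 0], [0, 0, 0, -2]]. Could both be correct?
No.

Both have characteristic polynomial (x + 2)^4 and minimal polynomial (x + 2)^2. But rank(A + 2I) = 2 for A while rank(B + 2I) = 1 for B, so the number of Jordan blocks at λ = -2 differs. A and B are not similar.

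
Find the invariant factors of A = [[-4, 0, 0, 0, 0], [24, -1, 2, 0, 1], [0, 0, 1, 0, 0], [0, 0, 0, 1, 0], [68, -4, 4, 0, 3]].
x - 1, x - 1, (x - 1)^2(x + 4)

The Jordan structure of A has elementary divisors (x + 4), (x - 1)^2, (x - 1), (x - 1). Arranging the block sizes at each eigenvalue in decreasing order and taking row products gives the invariant factors.

Invariant factors (smallest first, each dividing the next): x - 1, x - 1, (x - 1)^2(x + 4).

Check: the last factor (x - 1)^2(x + 4) is the minimal polynomial, and the product (x - 1)^4(x + 4) is the characteristic polynomial.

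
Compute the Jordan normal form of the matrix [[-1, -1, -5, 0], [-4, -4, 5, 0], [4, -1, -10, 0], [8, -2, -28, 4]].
J = [[-5, 1, 0, 0], [0, -5, 0, 0], [0, 0, -5, 0], [0, 0, 0, 4]]

The characteristic polynomial is det(xI - A) = (x - 4)(x + 5)^3, so the eigenvalues are -5 (algebraic multiplicity 3), 4 (algebraic multiplicity 1).

For λ = -5: rank(A + 5I) = 2, rank((A + 5I)^2) = 1. The eigenspace has dimension 4 - 2 = 2, so there are 2 Jordan blocks; the rank sequence gives block sizes [2, 1].

For λ = 4: algebraic multiplicity 1 gives one 1×1 block.

Assembling the blocks gives the Jordan form J above.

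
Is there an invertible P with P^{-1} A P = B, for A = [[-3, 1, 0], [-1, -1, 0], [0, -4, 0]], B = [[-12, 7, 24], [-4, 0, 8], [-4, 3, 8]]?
Two matrices over a field are similar if and only if they have the same invariant factors.

Both A and B have characteristic polynomial x(x + 2)^2 and minimal polynomial x(x + 2)^2. Computing further, both have invariant factors x(x + 2)^2. Hence A and B are similar.

Yes.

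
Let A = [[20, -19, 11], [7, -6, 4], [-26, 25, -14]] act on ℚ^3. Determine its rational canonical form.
R = [[0, 0, 3], [1, 0, -3], [0, 1, 0]]

The invariant factors of A (the non-unit diagonal entries of the Smith normal form of xI - A over ℚ[x]) are x^3 + 3x - 3, each dividing the next. The characteristic polynomial is their product, x^3 + 3x - 3.

The rational canonical form is the block-diagonal matrix of companion matrices C(f_i):
R = [[0, 0, 3], [1, 0, -3], [0, 1, 0]].

Note the characteristic polynomial does not split into linear factors over ℚ, so A has no Jordan form over ℚ; the rational canonical form exists over any field.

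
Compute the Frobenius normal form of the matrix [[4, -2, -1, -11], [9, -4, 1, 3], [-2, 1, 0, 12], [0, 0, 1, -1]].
The invariant factors of A (the non-unit diagonal entries of the Smith normal form of xI - A over ℚ[x]) are (x - 4)(x + 1)^2(x + 3), each dividing the next. The characteristic polynomial is their product, (x - 4)(x + 1)^2(x + 3).

The rational canonical form is the block-diagonal matrix of companion matrices C(f_i):
R = [[0, 0, 0, 12], [1, 0, 0, 25], [0, 1, 0, 13], [0, 0, 1, -1]].

R = [[0, 0, 0, 12], [1, 0, 0, 25], [0, 1, 0, 13], [0, 0, 1, -1]]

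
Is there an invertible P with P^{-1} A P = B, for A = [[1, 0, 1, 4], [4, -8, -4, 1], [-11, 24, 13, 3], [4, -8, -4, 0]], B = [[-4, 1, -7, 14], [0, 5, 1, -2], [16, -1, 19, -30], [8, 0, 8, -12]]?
No.

trace(A) = 6 but trace(B) = 8. The trace is a similarity invariant, so A and B are not similar.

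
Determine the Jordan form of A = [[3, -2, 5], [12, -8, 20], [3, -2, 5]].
The characteristic polynomial is det(xI - A) = x^3, so the eigenvalues are 0 (algebraic multiplicity 3).

For λ = 0: rank(A) = 1, rank(A^2) = 0. The eigenspace has dimension 3 - 1 = 2, so there are 2 Jordan blocks; the rank sequence gives block sizes [2, 1].

Assembling the blocks gives the Jordan form J above.

J = [[0, 1, 0], [0, 0, 0], [0, 0, 0]]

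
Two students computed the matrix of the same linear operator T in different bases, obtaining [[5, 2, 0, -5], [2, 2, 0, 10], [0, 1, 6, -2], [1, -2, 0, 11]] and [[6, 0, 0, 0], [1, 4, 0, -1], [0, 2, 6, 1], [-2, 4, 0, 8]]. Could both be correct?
Yes.

Two matrices over a field are similar if and only if they have the same invariant factors.

Both A and B have characteristic polynomial (x - 6)^4 and minimal polynomial (x - 6)^2. Computing further, both have invariant factors (x - 6)^2, (x - 6)^2. Hence A and B are similar.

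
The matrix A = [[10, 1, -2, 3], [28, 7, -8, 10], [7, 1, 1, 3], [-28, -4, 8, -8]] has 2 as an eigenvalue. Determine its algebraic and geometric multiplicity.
The characteristic polynomial is (x - 3)^2(x - 2)^2, so the factor x - 2 appears with exponent 2: the algebraic multiplicity is 2.

rank(A - 2I) = 3, so the eigenspace has dimension 4 - 3 = 1: the geometric multiplicity is 1.

Since 1 < 2, A is not diagonalizable.

algebraic multiplicity 2, geometric multiplicity 1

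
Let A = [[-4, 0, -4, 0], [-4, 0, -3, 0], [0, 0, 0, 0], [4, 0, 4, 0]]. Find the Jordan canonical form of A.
J = [[-4, 0, 0, 0], [0, 0, 1, 0], [0, 0, 0, 0], [0, 0, 0, 0]]

The characteristic polynomial is det(xI - A) = x^3(x + 4), so the eigenvalues are -4 (algebraic multiplicity 1), 0 (algebraic multiplicity 3).

For λ = -4: algebraic multiplicity 1 gives one 1×1 block.

For λ = 0: rank(A) = 2, rank(A^2) = 1. The eigenspace has dimension 4 - 2 = 2, so there are 2 Jordan blocks; the rank sequence gives block sizes [2, 1].

Assembling the blocks gives the Jordan form J above.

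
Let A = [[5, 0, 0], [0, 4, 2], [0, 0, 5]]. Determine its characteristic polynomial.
χ_A(x) = (x - 5)^2(x - 4)

xI - A = [[x - 5, 0, 0], [0, x - 4, -2], [0, 0, x - 5]].

Expanding det(xI - A) along the first row:
det(xI - A) = + (x - 5)·det([[x - 4, -2], [0, x - 5]]) - (0)·det([[0, -2], [0, x - 5]]) + (0)·det([[0, x - 4], [0, 0]]).

Evaluating gives χ_A(x) = x^3 - 14x^2 + 65x - 100 = (x - 5)^2(x - 4).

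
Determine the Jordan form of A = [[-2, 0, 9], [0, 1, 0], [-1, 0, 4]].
J = [[1, 1, 0], [0, 1, 0], [0, 0, 1]]

The characteristic polynomial is det(xI - A) = (x - 1)^3, so the eigenvalues are 1 (algebraic multiplicity 3).

For λ = 1: rank(A - I) = 1, rank((A - I)^2) = 0. The eigenspace has dimension 3 - 1 = 2, so there are 2 Jordan blocks; the rank sequence gives block sizes [2, 1].

Assembling the blocks gives the Jordan form J above.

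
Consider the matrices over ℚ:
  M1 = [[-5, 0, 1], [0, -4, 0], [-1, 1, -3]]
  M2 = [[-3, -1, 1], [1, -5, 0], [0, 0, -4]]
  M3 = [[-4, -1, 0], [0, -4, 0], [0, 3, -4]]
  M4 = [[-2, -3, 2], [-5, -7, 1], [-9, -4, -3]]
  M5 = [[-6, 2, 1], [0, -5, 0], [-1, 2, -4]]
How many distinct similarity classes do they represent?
Characteristic polynomials: χ_{M1} = (x + 4)^3, χ_{M2} = (x + 4)^3, χ_{M3} = (x + 4)^3, χ_{M4} = (x + 4)^3, χ_{M5} = (x + 5)^3.

{M1, M2, M4}: invariant factors (x + 4)^3.

{M3}: invariant factors x + 4, (x + 4)^2.

{M5}: invariant factors x + 5, (x + 5)^2.

Matrices are similar if and only if their invariant-factor lists agree; the partition into similarity classes is {M1, M2, M4}, {M3}, {M5}.

3 classes: {M1, M2, M4}, {M3}, {M5}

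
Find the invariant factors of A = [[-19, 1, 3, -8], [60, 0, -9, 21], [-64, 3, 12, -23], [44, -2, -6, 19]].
The Jordan structure of A has elementary divisors (x - 3)^2, (x - 3)^2. Arranging the block sizes at each eigenvalue in decreasing order and taking row products gives the invariant factors.

Invariant factors (smallest first, each dividing the next): (x - 3)^2, (x - 3)^2.

Check: the last factor (x - 3)^2 is the minimal polynomial, and the product (x - 3)^4 is the characteristic polynomial.

(x - 3)^2, (x - 3)^2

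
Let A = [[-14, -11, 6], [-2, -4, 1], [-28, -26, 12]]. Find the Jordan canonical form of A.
J = [[-2, 1, 0], [0, -2, 1], [0, 0, -2]]

The characteristic polynomial is det(xI - A) = (x + 2)^3, so the eigenvalues are -2 (algebraic multiplicity 3).

For λ = -2: rank(A + 2I) = 2, rank((A + 2I)^2) = 1, rank((A + 2I)^3) = 0. The eigenspace has dimension 3 - 2 = 1, so there is 1 Jordan block; the rank sequence gives block sizes [3].

Assembling the blocks gives the Jordan form J above.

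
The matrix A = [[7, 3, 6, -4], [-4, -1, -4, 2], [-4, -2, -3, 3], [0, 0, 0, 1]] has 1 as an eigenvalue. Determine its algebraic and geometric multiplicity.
The characteristic polynomial is (x - 1)^4, so the factor x - 1 appears with exponent 4: the algebraic multiplicity is 4.

rank(A - I) = 2, so the eigenspace has dimension 4 - 2 = 2: the geometric multiplicity is 2.

Since 2 < 4, A is not diagonalizable.

algebraic multiplicity 4, geometric multiplicity 2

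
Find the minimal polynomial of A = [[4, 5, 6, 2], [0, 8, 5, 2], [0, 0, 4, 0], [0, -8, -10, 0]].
m_A(x) = (x - 4)^3

The characteristic polynomial factors as (x - 4)^4. The minimal polynomial is ∏(x - λ)^{k_λ} where k_λ is the size of the largest Jordan block at λ.

For λ = 4: rank(A - 4I) = 2, and the largest Jordan block has size 3 (the smallest k with rank((A - 4I)^k) = rank((A - 4I)^(k+1))).

So m_A(x) = (x - 4)^3.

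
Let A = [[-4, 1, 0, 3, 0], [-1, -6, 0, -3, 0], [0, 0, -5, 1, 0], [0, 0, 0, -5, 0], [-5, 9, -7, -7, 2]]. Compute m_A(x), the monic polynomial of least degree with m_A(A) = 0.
The characteristic polynomial factors as (x - 2)(x + 5)^4. The minimal polynomial is ∏(x - λ)^{k_λ} where k_λ is the size of the largest Jordan block at λ.

For λ = -5: rank(A + 5I) = 3, and the largest Jordan block has size 2 (the smallest k with rank((A + 5I)^k) = rank((A + 5I)^(k+1))).
For λ = 2: rank(A - 2I) = 4, and the largest Jordan block has size 1 (the smallest k with rank((A - 2I)^k) = rank((A - 2I)^(k+1))).

So m_A(x) = (x - 2)(x + 5)^2.

m_A(x) = (x - 2)(x + 5)^2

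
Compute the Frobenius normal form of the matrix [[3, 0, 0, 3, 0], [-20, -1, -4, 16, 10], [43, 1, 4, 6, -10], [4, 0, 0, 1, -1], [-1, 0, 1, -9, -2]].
The invariant factors of A (the non-unit diagonal entries of the Smith normal form of xI - A over ℚ[x]) are (x + 3)(x^2 - 4x - 1)^2, each dividing the next. The characteristic polynomial is their product, (x + 3)(x^2 - 4x - 1)^2.

The rational canonical form is the block-diagonal matrix of companion matrices C(f_i):
R = [[0, 0, 0, 0, -3], [1, 0, 0, 0, -25], [0, 1, 0, 0, -50], [0, 0, 1, 0, 10], [0, 0, 0, 1, 5]].

Note the characteristic polynomial does not split into linear factors over ℚ, so A has no Jordan form over ℚ; the rational canonical form exists over any field.

R = [[0, 0, 0, 0, -3], [1, 0, 0, 0, -25], [0, 1, 0, 0, -50], [0, 0, 1, 0, 10], [0, 0, 0, 1, 5]]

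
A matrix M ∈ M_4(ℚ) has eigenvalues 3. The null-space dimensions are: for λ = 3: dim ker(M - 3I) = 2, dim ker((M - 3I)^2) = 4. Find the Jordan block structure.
Jordan blocks: (3, 2), (3, 2)

λ = 3: successive nullity increments [2, 2] count blocks of size ≥ k; block sizes are [2, 2].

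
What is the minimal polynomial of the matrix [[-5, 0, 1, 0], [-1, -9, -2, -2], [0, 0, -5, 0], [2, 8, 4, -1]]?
The characteristic polynomial factors as (x + 5)^4. The minimal polynomial is ∏(x - λ)^{k_λ} where k_λ is the size of the largest Jordan block at λ.

For λ = -5: rank(A + 5I) = 2, and the largest Jordan block has size 3 (the smallest k with rank((A + 5I)^k) = rank((A + 5I)^(k+1))).

So m_A(x) = (x + 5)^3.

m_A(x) = (x + 5)^3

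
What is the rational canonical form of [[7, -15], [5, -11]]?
The invariant factors of A (the non-unit diagonal entries of the Smith normal form of xI - A over ℚ[x]) are x^2 + 4x - 2, each dividing the next. The characteristic polynomial is their product, x^2 + 4x - 2.

The rational canonical form is the block-diagonal matrix of companion matrices C(f_i):
R = [[0, 2], [1, -4]].

Note the characteristic polynomial does not split into linear factors over ℚ, so A has no Jordan form over ℚ; the rational canonical form exists over any field.

R = [[0, 2], [1, -4]]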